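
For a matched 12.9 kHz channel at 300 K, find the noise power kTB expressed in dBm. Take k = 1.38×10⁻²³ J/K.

−132.7 dBm

P_n = kTB = 1.38×10⁻²³ × 300 × 1.29×10⁴ = 5.34×10⁻¹⁷ W
In dBm: 10 log₁₀(5.34×10⁻¹⁷ / 10⁻³) = −132.7 dBm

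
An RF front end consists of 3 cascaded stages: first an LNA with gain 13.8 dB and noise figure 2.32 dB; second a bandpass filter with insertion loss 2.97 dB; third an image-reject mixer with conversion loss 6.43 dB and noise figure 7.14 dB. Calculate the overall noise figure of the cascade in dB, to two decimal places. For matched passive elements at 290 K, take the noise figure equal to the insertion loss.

3.21 dB

Convert to linear (a loss of L dB is a gain of −L dB): F_i = 10^(NF_i/10), G_i = 10^(G_i,dB/10)
  Stage 1: F_1 = 10^(2.32/10) = 1.706, G_1 = 10^(13.8/10) = 23.99
  Stage 2: F_2 = 10^(2.97/10) = 1.982, G_2 = 10^(−2.97/10) = 0.5047
  Stage 3: F_3 = 10^(7.14/10) = 5.176, G_3 = 10^(−6.43/10) = 0.2275
Friis cascade:
  F = 1.706 + (1.982 − 1)/23.99 + (5.176 − 1)/12.11 = 2.092
NF = 10 log₁₀(2.092) = 3.21 dB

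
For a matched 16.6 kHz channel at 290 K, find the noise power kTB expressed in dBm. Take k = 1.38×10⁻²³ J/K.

−131.8 dBm

P_n = kTB = 1.38×10⁻²³ × 290 × 1.66×10⁴ = 6.64×10⁻¹⁷ W
In dBm: 10 log₁₀(6.64×10⁻¹⁷ / 10⁻³) = −131.8 dBm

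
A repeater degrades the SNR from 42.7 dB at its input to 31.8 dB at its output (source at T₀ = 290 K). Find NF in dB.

10.9 dB

NF (dB) = SNR_in(dB) − SNR_out(dB) when the source is at T₀
NF = 42.7 − 31.8 = 10.9 dB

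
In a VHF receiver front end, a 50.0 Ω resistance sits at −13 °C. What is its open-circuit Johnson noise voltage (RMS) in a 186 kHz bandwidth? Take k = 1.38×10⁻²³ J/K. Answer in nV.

365 nV

T = −13 °C + 273.15 = 260.15 K
V_n = √(4kTRB)
4kTRB = 4 × 1.38×10⁻²³ × 260.15 × 5.00×10¹ × 1.86×10⁵ = 1.34×10⁻¹³ V²
V_n = √(1.34×10⁻¹³) = 3.65×10⁻⁷ V = 365 nV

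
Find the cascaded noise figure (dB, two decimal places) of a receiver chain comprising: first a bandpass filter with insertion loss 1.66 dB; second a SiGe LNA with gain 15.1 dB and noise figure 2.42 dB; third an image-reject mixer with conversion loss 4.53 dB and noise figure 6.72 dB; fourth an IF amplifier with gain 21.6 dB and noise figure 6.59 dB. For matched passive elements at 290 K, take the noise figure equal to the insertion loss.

Convert to linear (a loss of L dB is a gain of −L dB): F_i = 10^(NF_i/10), G_i = 10^(G_i,dB/10)
  Stage 1: F_1 = 10^(1.66/10) = 1.466, G_1 = 10^(−1.66/10) = 0.6823
  Stage 2: F_2 = 10^(2.42/10) = 1.746, G_2 = 10^(15.1/10) = 32.36
  Stage 3: F_3 = 10^(6.72/10) = 4.699, G_3 = 10^(−4.53/10) = 0.3524
  Stage 4: F_4 = 10^(6.59/10) = 4.560, G_4 = 10^(21.6/10) = 144.5
Friis cascade:
  F = 1.466 + (1.746 − 1)/0.6823 + (4.699 − 1)/22.08 + (4.560 − 1)/7.780 = 3.184
NF = 10 log₁₀(3.184) = 5.03 dB

5.03 dB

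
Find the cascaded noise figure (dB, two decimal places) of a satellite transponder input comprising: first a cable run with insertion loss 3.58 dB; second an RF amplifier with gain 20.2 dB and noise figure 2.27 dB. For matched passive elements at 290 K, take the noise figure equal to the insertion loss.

5.85 dB

Convert to linear (a loss of L dB is a gain of −L dB): F_i = 10^(NF_i/10), G_i = 10^(G_i,dB/10)
  Stage 1: F_1 = 10^(3.58/10) = 2.280, G_1 = 10^(−3.58/10) = 0.4385
  Stage 2: F_2 = 10^(2.27/10) = 1.687, G_2 = 10^(20.2/10) = 104.7
Friis cascade:
  F = 2.280 + (1.687 − 1)/0.4385 = 3.846
NF = 10 log₁₀(3.846) = 5.85 dB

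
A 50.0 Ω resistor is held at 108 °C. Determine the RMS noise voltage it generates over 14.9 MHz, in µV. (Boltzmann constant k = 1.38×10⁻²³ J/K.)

3.96 µV

T = 108 °C + 273.15 = 381.15 K
V_n = √(4kTRB)
4kTRB = 4 × 1.38×10⁻²³ × 381.15 × 5.00×10¹ × 1.49×10⁷ = 1.57×10⁻¹¹ V²
V_n = √(1.57×10⁻¹¹) = 3.96×10⁻⁶ V = 3.96 µV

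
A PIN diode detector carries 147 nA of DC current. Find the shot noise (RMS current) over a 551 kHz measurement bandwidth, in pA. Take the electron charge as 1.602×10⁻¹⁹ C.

161 pA

I_n = √(2qI·B)
2qI·B = 2 × 1.602×10⁻¹⁹ × 1.47×10⁻⁷ × 5.51×10⁵ = 2.60×10⁻²⁰ A²
I_n = √(2.60×10⁻²⁰) = 1.61×10⁻¹⁰ A = 161 pA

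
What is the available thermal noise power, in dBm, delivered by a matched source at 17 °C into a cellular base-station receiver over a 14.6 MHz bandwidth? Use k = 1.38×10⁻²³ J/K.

−102.3 dBm

T = 17 °C + 273.15 = 290.15 K
P_n = kTB = 1.38×10⁻²³ × 290.15 × 1.46×10⁷ = 5.85×10⁻¹⁴ W
In dBm: 10 log₁₀(5.85×10⁻¹⁴ / 10⁻³) = −102.3 dBm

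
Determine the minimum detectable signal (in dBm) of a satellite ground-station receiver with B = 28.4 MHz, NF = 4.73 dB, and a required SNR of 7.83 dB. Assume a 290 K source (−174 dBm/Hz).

Sensitivity = −174 + 10 log₁₀(B) + NF + SNR_min
= −174 + 74.53 + 4.73 + 7.83
= −86.91 dBm → −86.9 dBm

−86.9 dBm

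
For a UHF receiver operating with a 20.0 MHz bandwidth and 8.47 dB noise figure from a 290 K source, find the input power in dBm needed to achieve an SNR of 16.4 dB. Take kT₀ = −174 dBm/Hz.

−76.1 dBm

Sensitivity = −174 + 10 log₁₀(B) + NF + SNR_min
= −174 + 73.01 + 8.47 + 16.4
= −76.12 dBm → −76.1 dBm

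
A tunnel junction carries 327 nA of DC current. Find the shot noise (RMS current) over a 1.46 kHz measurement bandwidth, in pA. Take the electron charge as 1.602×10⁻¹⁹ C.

12.4 pA

I_n = √(2qI·B)
2qI·B = 2 × 1.602×10⁻¹⁹ × 3.27×10⁻⁷ × 1.46×10³ = 1.53×10⁻²² A²
I_n = √(1.53×10⁻²²) = 1.24×10⁻¹¹ A = 12.4 pA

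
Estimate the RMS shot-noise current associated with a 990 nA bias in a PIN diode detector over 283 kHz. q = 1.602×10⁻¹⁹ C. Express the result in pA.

300 pA

I_n = √(2qI·B)
2qI·B = 2 × 1.602×10⁻¹⁹ × 9.90×10⁻⁷ × 2.83×10⁵ = 8.98×10⁻²⁰ A²
I_n = √(8.98×10⁻²⁰) = 3.00×10⁻¹⁰ A = 300 pA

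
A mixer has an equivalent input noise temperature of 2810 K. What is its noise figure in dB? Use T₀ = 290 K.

F = 1 + T_e/T₀ = 1 + 2810/290 = 10.6897
NF = 10 log₁₀(10.6897) = 10.29 dB

10.29 dB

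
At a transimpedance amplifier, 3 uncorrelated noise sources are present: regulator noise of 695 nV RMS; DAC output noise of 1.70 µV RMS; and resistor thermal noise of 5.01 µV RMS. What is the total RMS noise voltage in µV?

5.34 µV

Uncorrelated sources add in power (mean-square): V_tot = √(ΣV_i²)
V_tot = √[(6.95×10⁻⁷)² + (1.70×10⁻⁶)² + (5.01×10⁻⁶)²] = 5.34×10⁻⁶ V = 5.34 µV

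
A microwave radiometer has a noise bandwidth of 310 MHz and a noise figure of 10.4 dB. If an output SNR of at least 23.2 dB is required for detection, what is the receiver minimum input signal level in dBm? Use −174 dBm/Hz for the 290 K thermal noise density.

−55.5 dBm

Sensitivity = −174 + 10 log₁₀(B) + NF + SNR_min
= −174 + 84.91 + 10.4 + 23.2
= −55.49 dBm → −55.5 dBm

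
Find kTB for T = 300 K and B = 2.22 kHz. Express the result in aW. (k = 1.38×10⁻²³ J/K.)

9.19 aW

P_n = kTB = 1.38×10⁻²³ × 300 × 2.22×10³ = 9.19×10⁻¹⁸ W = 9.19 aW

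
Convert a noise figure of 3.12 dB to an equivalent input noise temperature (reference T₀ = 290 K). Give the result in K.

F = 10^(3.12/10) = 2.05116
T_e = (F − 1)·T₀ = (2.05116 − 1) × 290 = 305 K

305 K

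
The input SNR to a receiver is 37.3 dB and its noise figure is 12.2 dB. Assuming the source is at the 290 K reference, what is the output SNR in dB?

By definition F = SNR_in/SNR_out, so in dB: SNR_out = SNR_in − NF
SNR_out = 37.3 − 12.2 = 25.1 dB

25.1 dB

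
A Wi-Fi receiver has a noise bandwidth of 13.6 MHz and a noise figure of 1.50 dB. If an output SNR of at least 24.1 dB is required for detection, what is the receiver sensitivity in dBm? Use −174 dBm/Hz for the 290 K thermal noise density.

−77.1 dBm

Sensitivity = −174 + 10 log₁₀(B) + NF + SNR_min
= −174 + 71.34 + 1.50 + 24.1
= −77.06 dBm → −77.1 dBm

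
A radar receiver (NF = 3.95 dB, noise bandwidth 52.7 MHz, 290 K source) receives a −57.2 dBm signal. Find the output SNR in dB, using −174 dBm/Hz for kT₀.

35.6 dB

Noise floor: N = −174 + 10 log₁₀(B) + NF
10 log₁₀(5.27×10⁷) = 77.22 dB
N = −174 + 77.22 + 3.95 = −92.83 dBm
SNR = P_sig − N = −57.2 − (−92.83) = 35.63 dB → 35.6 dB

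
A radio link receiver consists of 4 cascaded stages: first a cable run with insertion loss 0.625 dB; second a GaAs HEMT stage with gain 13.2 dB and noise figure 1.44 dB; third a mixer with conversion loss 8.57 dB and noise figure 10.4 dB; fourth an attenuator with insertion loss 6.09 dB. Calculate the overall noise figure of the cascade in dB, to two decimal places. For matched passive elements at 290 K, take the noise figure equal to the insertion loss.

Convert to linear (a loss of L dB is a gain of −L dB): F_i = 10^(NF_i/10), G_i = 10^(G_i,dB/10)
  Stage 1: F_1 = 10^(0.625/10) = 1.155, G_1 = 10^(−0.625/10) = 0.8660
  Stage 2: F_2 = 10^(1.44/10) = 1.393, G_2 = 10^(13.2/10) = 20.89
  Stage 3: F_3 = 10^(10.4/10) = 10.96, G_3 = 10^(−8.57/10) = 0.1390
  Stage 4: F_4 = 10^(6.09/10) = 4.064, G_4 = 10^(−6.09/10) = 0.2460
Friis cascade:
  F = 1.155 + (1.393 − 1)/0.8660 + (10.96 − 1)/18.09 + (4.064 − 1)/2.515 = 3.378
NF = 10 log₁₀(3.378) = 5.29 dB

5.29 dB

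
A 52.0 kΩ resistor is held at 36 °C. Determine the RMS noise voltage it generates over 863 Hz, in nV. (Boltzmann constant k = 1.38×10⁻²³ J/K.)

T = 36 °C + 273.15 = 309.15 K
V_n = √(4kTRB)
4kTRB = 4 × 1.38×10⁻²³ × 309.15 × 5.20×10⁴ × 8.63×10² = 7.66×10⁻¹³ V²
V_n = √(7.66×10⁻¹³) = 8.75×10⁻⁷ V = 875 nV

875 nV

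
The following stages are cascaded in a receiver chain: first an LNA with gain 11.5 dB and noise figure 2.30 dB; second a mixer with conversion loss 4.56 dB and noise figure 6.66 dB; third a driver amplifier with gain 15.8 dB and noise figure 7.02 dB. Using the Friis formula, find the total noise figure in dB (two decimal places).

Convert to linear (a loss of L dB is a gain of −L dB): F_i = 10^(NF_i/10), G_i = 10^(G_i,dB/10)
  Stage 1: F_1 = 10^(2.30/10) = 1.698, G_1 = 10^(11.5/10) = 14.13
  Stage 2: F_2 = 10^(6.66/10) = 4.634, G_2 = 10^(−4.56/10) = 0.3499
  Stage 3: F_3 = 10^(7.02/10) = 5.035, G_3 = 10^(15.8/10) = 38.02
Friis cascade:
  F = 1.698 + (4.634 − 1)/14.13 + (5.035 − 1)/4.943 = 2.772
NF = 10 log₁₀(2.772) = 4.43 dB

4.43 dB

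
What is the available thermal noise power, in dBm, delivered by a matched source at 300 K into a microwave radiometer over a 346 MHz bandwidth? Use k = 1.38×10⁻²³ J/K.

−88.4 dBm

P_n = kTB = 1.38×10⁻²³ × 300 × 3.46×10⁸ = 1.43×10⁻¹² W
In dBm: 10 log₁₀(1.43×10⁻¹² / 10⁻³) = −88.4 dBm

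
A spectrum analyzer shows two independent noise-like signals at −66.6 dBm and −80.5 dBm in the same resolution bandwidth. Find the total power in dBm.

Convert to linear, add, convert back:
P₁ = 2.19×10⁻¹⁰ W, P₂ = 8.91×10⁻¹² W
P_tot = 2.28×10⁻¹⁰ W → 10 log₁₀(P_tot / 10⁻³) = −66.4 dBm

−66.4 dBm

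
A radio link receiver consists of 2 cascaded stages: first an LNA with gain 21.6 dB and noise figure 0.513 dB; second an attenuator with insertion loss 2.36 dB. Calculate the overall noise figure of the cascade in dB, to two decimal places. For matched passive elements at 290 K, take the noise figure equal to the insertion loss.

Convert to linear (a loss of L dB is a gain of −L dB): F_i = 10^(NF_i/10), G_i = 10^(G_i,dB/10)
  Stage 1: F_1 = 10^(0.513/10) = 1.125, G_1 = 10^(21.6/10) = 144.5
  Stage 2: F_2 = 10^(2.36/10) = 1.722, G_2 = 10^(−2.36/10) = 0.5808
Friis cascade:
  F = 1.125 + (1.722 − 1)/144.5 = 1.130
NF = 10 log₁₀(1.130) = 0.53 dB

0.53 dB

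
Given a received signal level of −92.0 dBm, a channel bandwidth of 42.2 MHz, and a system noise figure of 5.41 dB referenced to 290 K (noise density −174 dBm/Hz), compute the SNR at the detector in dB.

0.3 dB

Noise floor: N = −174 + 10 log₁₀(B) + NF
10 log₁₀(4.22×10⁷) = 76.25 dB
N = −174 + 76.25 + 5.41 = −92.34 dBm
SNR = P_sig − N = −92.0 − (−92.34) = 0.34 dB → 0.3 dB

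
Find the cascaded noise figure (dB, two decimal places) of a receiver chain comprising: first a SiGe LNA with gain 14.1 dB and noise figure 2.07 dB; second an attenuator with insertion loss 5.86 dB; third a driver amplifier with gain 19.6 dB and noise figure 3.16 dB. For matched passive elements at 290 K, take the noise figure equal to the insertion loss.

Convert to linear (a loss of L dB is a gain of −L dB): F_i = 10^(NF_i/10), G_i = 10^(G_i,dB/10)
  Stage 1: F_1 = 10^(2.07/10) = 1.611, G_1 = 10^(14.1/10) = 25.70
  Stage 2: F_2 = 10^(5.86/10) = 3.855, G_2 = 10^(−5.86/10) = 0.2594
  Stage 3: F_3 = 10^(3.16/10) = 2.070, G_3 = 10^(19.6/10) = 91.20
Friis cascade:
  F = 1.611 + (3.855 − 1)/25.70 + (2.070 − 1)/6.668 = 1.882
NF = 10 log₁₀(1.882) = 2.75 dB

2.75 dB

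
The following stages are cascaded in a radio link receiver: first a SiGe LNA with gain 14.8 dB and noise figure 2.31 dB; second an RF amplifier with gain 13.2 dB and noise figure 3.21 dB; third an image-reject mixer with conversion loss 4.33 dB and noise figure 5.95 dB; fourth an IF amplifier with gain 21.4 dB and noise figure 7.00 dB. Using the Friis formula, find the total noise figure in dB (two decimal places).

2.46 dB

Convert to linear (a loss of L dB is a gain of −L dB): F_i = 10^(NF_i/10), G_i = 10^(G_i,dB/10)
  Stage 1: F_1 = 10^(2.31/10) = 1.702, G_1 = 10^(14.8/10) = 30.20
  Stage 2: F_2 = 10^(3.21/10) = 2.094, G_2 = 10^(13.2/10) = 20.89
  Stage 3: F_3 = 10^(5.95/10) = 3.936, G_3 = 10^(−4.33/10) = 0.3690
  Stage 4: F_4 = 10^(7.00/10) = 5.012, G_4 = 10^(21.4/10) = 138.0
Friis cascade:
  F = 1.702 + (2.094 − 1)/30.20 + (3.936 − 1)/631.0 + (5.012 − 1)/232.8 = 1.760
NF = 10 log₁₀(1.760) = 2.46 dB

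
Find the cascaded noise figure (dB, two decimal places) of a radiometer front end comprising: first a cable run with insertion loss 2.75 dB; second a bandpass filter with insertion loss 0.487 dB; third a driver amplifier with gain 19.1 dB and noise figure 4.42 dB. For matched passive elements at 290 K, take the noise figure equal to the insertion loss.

7.66 dB

Convert to linear (a loss of L dB is a gain of −L dB): F_i = 10^(NF_i/10), G_i = 10^(G_i,dB/10)
  Stage 1: F_1 = 10^(2.75/10) = 1.884, G_1 = 10^(−2.75/10) = 0.5309
  Stage 2: F_2 = 10^(0.487/10) = 1.119, G_2 = 10^(−0.487/10) = 0.8939
  Stage 3: F_3 = 10^(4.42/10) = 2.767, G_3 = 10^(19.1/10) = 81.28
Friis cascade:
  F = 1.884 + (1.119 − 1)/0.5309 + (2.767 − 1)/0.4746 = 5.830
NF = 10 log₁₀(5.830) = 7.66 dB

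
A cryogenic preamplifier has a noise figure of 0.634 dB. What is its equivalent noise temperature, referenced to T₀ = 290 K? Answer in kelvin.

45.6 K

F = 10^(0.634/10) = 1.15718
T_e = (F − 1)·T₀ = (1.15718 − 1) × 290 = 45.6 K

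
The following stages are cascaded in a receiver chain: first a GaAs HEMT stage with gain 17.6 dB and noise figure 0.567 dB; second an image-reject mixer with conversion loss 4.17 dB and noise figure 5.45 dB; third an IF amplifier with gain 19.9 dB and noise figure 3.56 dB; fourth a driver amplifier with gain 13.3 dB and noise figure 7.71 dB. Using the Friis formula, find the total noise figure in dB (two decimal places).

Convert to linear (a loss of L dB is a gain of −L dB): F_i = 10^(NF_i/10), G_i = 10^(G_i,dB/10)
  Stage 1: F_1 = 10^(0.567/10) = 1.139, G_1 = 10^(17.6/10) = 57.54
  Stage 2: F_2 = 10^(5.45/10) = 3.508, G_2 = 10^(−4.17/10) = 0.3828
  Stage 3: F_3 = 10^(3.56/10) = 2.270, G_3 = 10^(19.9/10) = 97.72
  Stage 4: F_4 = 10^(7.71/10) = 5.902, G_4 = 10^(13.3/10) = 21.38
Friis cascade:
  F = 1.139 + (3.508 − 1)/57.54 + (2.270 − 1)/22.03 + (5.902 − 1)/2153 = 1.243
NF = 10 log₁₀(1.243) = 0.94 dB

0.94 dB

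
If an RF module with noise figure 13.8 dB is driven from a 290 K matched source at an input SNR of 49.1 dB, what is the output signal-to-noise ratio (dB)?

By definition F = SNR_in/SNR_out, so in dB: SNR_out = SNR_in − NF
SNR_out = 49.1 − 13.8 = 35.3 dB

35.3 dB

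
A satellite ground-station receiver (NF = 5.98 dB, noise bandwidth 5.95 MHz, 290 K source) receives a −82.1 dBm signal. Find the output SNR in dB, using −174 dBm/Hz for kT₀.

18.2 dB

Noise floor: N = −174 + 10 log₁₀(B) + NF
10 log₁₀(5.95×10⁶) = 67.75 dB
N = −174 + 67.75 + 5.98 = −100.27 dBm
SNR = P_sig − N = −82.1 − (−100.27) = 18.17 dB → 18.2 dB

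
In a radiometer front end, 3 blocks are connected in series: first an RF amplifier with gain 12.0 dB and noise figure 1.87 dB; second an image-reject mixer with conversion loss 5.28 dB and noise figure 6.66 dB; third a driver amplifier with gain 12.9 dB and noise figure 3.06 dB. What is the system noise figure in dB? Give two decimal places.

2.98 dB

Convert to linear (a loss of L dB is a gain of −L dB): F_i = 10^(NF_i/10), G_i = 10^(G_i,dB/10)
  Stage 1: F_1 = 10^(1.87/10) = 1.538, G_1 = 10^(12.0/10) = 15.85
  Stage 2: F_2 = 10^(6.66/10) = 4.634, G_2 = 10^(−5.28/10) = 0.2965
  Stage 3: F_3 = 10^(3.06/10) = 2.023, G_3 = 10^(12.9/10) = 19.50
Friis cascade:
  F = 1.538 + (4.634 − 1)/15.85 + (2.023 − 1)/4.699 = 1.985
NF = 10 log₁₀(1.985) = 2.98 dB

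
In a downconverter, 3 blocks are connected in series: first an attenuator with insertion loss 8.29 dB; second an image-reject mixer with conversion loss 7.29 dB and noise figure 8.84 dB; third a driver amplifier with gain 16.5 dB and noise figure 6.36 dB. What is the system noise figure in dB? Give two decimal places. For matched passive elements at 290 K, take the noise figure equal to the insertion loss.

Convert to linear (a loss of L dB is a gain of −L dB): F_i = 10^(NF_i/10), G_i = 10^(G_i,dB/10)
  Stage 1: F_1 = 10^(8.29/10) = 6.745, G_1 = 10^(−8.29/10) = 0.1483
  Stage 2: F_2 = 10^(8.84/10) = 7.656, G_2 = 10^(−7.29/10) = 0.1866
  Stage 3: F_3 = 10^(6.36/10) = 4.325, G_3 = 10^(16.5/10) = 44.67
Friis cascade:
  F = 6.745 + (7.656 − 1)/0.1483 + (4.325 − 1)/0.02767 = 171.8
NF = 10 log₁₀(171.8) = 22.35 dB

22.35 dB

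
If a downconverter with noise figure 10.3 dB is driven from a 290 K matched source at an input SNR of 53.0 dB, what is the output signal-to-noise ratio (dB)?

42.7 dB

By definition F = SNR_in/SNR_out, so in dB: SNR_out = SNR_in − NF
SNR_out = 53.0 − 10.3 = 42.7 dB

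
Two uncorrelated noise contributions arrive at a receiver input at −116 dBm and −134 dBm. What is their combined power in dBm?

−115.9 dBm

Convert to linear, add, convert back:
P₁ = 2.51×10⁻¹⁵ W, P₂ = 3.98×10⁻¹⁷ W
P_tot = 2.55×10⁻¹⁵ W → 10 log₁₀(P_tot / 10⁻³) = −115.9 dBm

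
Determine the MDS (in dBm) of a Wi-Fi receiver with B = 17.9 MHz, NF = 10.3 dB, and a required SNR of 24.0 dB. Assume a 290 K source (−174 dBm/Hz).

−67.2 dBm

Sensitivity = −174 + 10 log₁₀(B) + NF + SNR_min
= −174 + 72.53 + 10.3 + 24.0
= −67.17 dBm → −67.2 dBm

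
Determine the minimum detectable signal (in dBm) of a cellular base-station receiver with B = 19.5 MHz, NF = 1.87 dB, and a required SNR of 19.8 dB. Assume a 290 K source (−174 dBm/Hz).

−79.4 dBm

Sensitivity = −174 + 10 log₁₀(B) + NF + SNR_min
= −174 + 72.9 + 1.87 + 19.8
= −79.43 dBm → −79.4 dBm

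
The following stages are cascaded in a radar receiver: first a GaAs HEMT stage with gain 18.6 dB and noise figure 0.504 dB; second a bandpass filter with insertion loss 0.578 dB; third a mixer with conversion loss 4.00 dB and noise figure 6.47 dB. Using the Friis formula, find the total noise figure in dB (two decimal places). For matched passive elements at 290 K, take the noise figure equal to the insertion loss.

0.72 dB

Convert to linear (a loss of L dB is a gain of −L dB): F_i = 10^(NF_i/10), G_i = 10^(G_i,dB/10)
  Stage 1: F_1 = 10^(0.504/10) = 1.123, G_1 = 10^(18.6/10) = 72.44
  Stage 2: F_2 = 10^(0.578/10) = 1.142, G_2 = 10^(−0.578/10) = 0.8754
  Stage 3: F_3 = 10^(6.47/10) = 4.436, G_3 = 10^(−4.00/10) = 0.3981
Friis cascade:
  F = 1.123 + (1.142 − 1)/72.44 + (4.436 − 1)/63.42 = 1.179
NF = 10 log₁₀(1.179) = 0.72 dB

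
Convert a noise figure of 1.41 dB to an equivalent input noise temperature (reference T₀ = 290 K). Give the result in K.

111 K

F = 10^(1.41/10) = 1.38357
T_e = (F − 1)·T₀ = (1.38357 − 1) × 290 = 111 K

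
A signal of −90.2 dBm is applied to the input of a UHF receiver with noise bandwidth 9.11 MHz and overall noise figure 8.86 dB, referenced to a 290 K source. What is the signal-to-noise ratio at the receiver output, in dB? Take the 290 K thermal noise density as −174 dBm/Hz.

5.3 dB

Noise floor: N = −174 + 10 log₁₀(B) + NF
10 log₁₀(9.11×10⁶) = 69.6 dB
N = −174 + 69.6 + 8.86 = −95.54 dBm
SNR = P_sig − N = −90.2 − (−95.54) = 5.34 dB → 5.3 dB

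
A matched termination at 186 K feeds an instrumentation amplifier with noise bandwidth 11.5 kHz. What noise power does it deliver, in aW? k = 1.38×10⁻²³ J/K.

29.5 aW

P_n = kTB = 1.38×10⁻²³ × 186 × 1.15×10⁴ = 2.95×10⁻¹⁷ W = 29.5 aW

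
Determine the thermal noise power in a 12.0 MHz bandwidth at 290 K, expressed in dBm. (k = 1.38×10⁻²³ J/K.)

P_n = kTB = 1.38×10⁻²³ × 290 × 1.20×10⁷ = 4.80×10⁻¹⁴ W
In dBm: 10 log₁₀(4.80×10⁻¹⁴ / 10⁻³) = −103.2 dBm

−103.2 dBm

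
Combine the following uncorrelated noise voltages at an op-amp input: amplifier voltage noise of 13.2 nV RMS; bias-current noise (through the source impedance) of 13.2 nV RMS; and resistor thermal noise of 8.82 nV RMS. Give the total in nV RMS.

Uncorrelated sources add in power (mean-square): V_tot = √(ΣV_i²)
V_tot = √[(1.32×10⁻⁸)² + (1.32×10⁻⁸)² + (8.82×10⁻⁹)²] = 2.06×10⁻⁸ V = 20.6 nV

20.6 nV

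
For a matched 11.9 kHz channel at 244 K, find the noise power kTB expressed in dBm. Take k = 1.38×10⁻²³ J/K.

−134.0 dBm

P_n = kTB = 1.38×10⁻²³ × 244 × 1.19×10⁴ = 4.01×10⁻¹⁷ W
In dBm: 10 log₁₀(4.01×10⁻¹⁷ / 10⁻³) = −134.0 dBm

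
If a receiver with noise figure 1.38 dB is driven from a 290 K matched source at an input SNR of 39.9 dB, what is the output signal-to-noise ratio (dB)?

By definition F = SNR_in/SNR_out, so in dB: SNR_out = SNR_in − NF
SNR_out = 39.9 − 1.38 = 38.52 dB

38.52 dB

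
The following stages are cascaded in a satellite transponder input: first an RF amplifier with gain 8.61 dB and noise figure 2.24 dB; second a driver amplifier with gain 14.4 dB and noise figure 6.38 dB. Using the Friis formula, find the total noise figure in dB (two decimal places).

Convert to linear (a loss of L dB is a gain of −L dB): F_i = 10^(NF_i/10), G_i = 10^(G_i,dB/10)
  Stage 1: F_1 = 10^(2.24/10) = 1.675, G_1 = 10^(8.61/10) = 7.261
  Stage 2: F_2 = 10^(6.38/10) = 4.345, G_2 = 10^(14.4/10) = 27.54
Friis cascade:
  F = 1.675 + (4.345 − 1)/7.261 = 2.136
NF = 10 log₁₀(2.136) = 3.30 dB

3.30 dB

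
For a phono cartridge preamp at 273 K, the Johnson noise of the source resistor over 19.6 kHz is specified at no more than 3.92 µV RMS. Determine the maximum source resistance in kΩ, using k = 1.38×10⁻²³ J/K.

52.0 kΩ

Johnson–Nyquist: V_n = √(4kTRB) ⇒ R = V_n² / (4kTB)
4kTB = 4 × 1.38×10⁻²³ × 273 × 1.96×10⁴ = 2.95×10⁻¹⁶
R = (3.92×10⁻⁶)² / 2.95×10⁻¹⁶ = 5.20×10⁴ Ω = 52.0 kΩ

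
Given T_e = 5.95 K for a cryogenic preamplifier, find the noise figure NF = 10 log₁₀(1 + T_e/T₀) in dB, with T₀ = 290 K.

F = 1 + T_e/T₀ = 1 + 5.95/290 = 1.02052
NF = 10 log₁₀(1.02052) = 0.088 dB

0.088 dB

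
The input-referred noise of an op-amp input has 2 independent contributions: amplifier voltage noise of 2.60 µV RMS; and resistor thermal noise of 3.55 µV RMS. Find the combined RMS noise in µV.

Uncorrelated sources add in power (mean-square): V_tot = √(ΣV_i²)
V_tot = √[(2.60×10⁻⁶)² + (3.55×10⁻⁶)²] = 4.40×10⁻⁶ V = 4.40 µV

4.40 µV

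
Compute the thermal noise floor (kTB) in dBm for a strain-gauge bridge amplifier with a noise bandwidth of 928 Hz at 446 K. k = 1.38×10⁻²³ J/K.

−142.4 dBm

P_n = kTB = 1.38×10⁻²³ × 446 × 9.28×10² = 5.71×10⁻¹⁸ W
In dBm: 10 log₁₀(5.71×10⁻¹⁸ / 10⁻³) = −142.4 dBm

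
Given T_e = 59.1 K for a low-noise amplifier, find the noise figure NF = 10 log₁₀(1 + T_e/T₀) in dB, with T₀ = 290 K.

0.806 dB

F = 1 + T_e/T₀ = 1 + 59.1/290 = 1.20379
NF = 10 log₁₀(1.20379) = 0.806 dB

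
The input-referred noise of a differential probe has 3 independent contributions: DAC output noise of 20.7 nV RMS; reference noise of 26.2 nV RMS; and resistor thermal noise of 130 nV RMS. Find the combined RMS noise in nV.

134 nV

Uncorrelated sources add in power (mean-square): V_tot = √(ΣV_i²)
V_tot = √[(2.07×10⁻⁸)² + (2.62×10⁻⁸)² + (1.30×10⁻⁷)²] = 1.34×10⁻⁷ V = 134 nV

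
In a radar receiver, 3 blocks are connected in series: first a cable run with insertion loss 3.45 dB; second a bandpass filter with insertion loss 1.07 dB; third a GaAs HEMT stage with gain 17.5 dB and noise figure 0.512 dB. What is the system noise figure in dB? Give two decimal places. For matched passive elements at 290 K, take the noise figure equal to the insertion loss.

Convert to linear (a loss of L dB is a gain of −L dB): F_i = 10^(NF_i/10), G_i = 10^(G_i,dB/10)
  Stage 1: F_1 = 10^(3.45/10) = 2.213, G_1 = 10^(−3.45/10) = 0.4519
  Stage 2: F_2 = 10^(1.07/10) = 1.279, G_2 = 10^(−1.07/10) = 0.7816
  Stage 3: F_3 = 10^(0.512/10) = 1.125, G_3 = 10^(17.5/10) = 56.23
Friis cascade:
  F = 2.213 + (1.279 − 1)/0.4519 + (1.125 − 1)/0.3532 = 3.186
NF = 10 log₁₀(3.186) = 5.03 dB

5.03 dB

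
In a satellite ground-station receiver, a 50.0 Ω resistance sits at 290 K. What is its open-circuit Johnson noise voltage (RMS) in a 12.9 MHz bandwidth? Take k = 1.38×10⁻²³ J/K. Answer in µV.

V_n = √(4kTRB)
4kTRB = 4 × 1.38×10⁻²³ × 290 × 5.00×10¹ × 1.29×10⁷ = 1.03×10⁻¹¹ V²
V_n = √(1.03×10⁻¹¹) = 3.21×10⁻⁶ V = 3.21 µV

3.21 µV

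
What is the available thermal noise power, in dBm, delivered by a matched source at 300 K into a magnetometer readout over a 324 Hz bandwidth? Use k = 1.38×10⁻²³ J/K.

P_n = kTB = 1.38×10⁻²³ × 300 × 3.24×10² = 1.34×10⁻¹⁸ W
In dBm: 10 log₁₀(1.34×10⁻¹⁸ / 10⁻³) = −148.7 dBm

−148.7 dBm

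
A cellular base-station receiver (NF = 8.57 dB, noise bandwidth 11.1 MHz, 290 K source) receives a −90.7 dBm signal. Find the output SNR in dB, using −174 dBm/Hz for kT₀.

Noise floor: N = −174 + 10 log₁₀(B) + NF
10 log₁₀(1.11×10⁷) = 70.45 dB
N = −174 + 70.45 + 8.57 = −94.98 dBm
SNR = P_sig − N = −90.7 − (−94.98) = 4.28 dB → 4.3 dB

4.3 dB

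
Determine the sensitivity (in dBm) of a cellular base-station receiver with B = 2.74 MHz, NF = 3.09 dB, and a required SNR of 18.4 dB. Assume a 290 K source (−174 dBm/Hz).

−88.1 dBm

Sensitivity = −174 + 10 log₁₀(B) + NF + SNR_min
= −174 + 64.38 + 3.09 + 18.4
= −88.13 dBm → −88.1 dBm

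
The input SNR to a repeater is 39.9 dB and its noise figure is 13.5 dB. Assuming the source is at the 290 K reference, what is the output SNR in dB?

By definition F = SNR_in/SNR_out, so in dB: SNR_out = SNR_in − NF
SNR_out = 39.9 − 13.5 = 26.4 dB

26.4 dB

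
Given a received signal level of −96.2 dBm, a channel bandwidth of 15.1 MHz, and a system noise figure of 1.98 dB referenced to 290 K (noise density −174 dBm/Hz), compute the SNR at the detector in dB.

Noise floor: N = −174 + 10 log₁₀(B) + NF
10 log₁₀(1.51×10⁷) = 71.79 dB
N = −174 + 71.79 + 1.98 = −100.23 dBm
SNR = P_sig − N = −96.2 − (−100.23) = 4.03 dB → 4.0 dB

4.0 dB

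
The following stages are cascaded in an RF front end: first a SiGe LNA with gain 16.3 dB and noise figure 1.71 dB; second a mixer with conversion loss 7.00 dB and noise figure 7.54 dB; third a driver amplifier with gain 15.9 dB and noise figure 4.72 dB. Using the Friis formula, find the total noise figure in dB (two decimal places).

2.61 dB

Convert to linear (a loss of L dB is a gain of −L dB): F_i = 10^(NF_i/10), G_i = 10^(G_i,dB/10)
  Stage 1: F_1 = 10^(1.71/10) = 1.483, G_1 = 10^(16.3/10) = 42.66
  Stage 2: F_2 = 10^(7.54/10) = 5.675, G_2 = 10^(−7.00/10) = 0.1995
  Stage 3: F_3 = 10^(4.72/10) = 2.965, G_3 = 10^(15.9/10) = 38.90
Friis cascade:
  F = 1.483 + (5.675 − 1)/42.66 + (2.965 − 1)/8.511 = 1.823
NF = 10 log₁₀(1.823) = 2.61 dB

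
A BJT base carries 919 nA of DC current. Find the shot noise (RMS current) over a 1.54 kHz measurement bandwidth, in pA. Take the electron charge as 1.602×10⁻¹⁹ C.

I_n = √(2qI·B)
2qI·B = 2 × 1.602×10⁻¹⁹ × 9.19×10⁻⁷ × 1.54×10³ = 4.53×10⁻²² A²
I_n = √(4.53×10⁻²²) = 2.13×10⁻¹¹ A = 21.3 pA

21.3 pA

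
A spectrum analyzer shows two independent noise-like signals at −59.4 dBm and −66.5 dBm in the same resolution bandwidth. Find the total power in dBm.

Convert to linear, add, convert back:
P₁ = 1.15×10⁻⁹ W, P₂ = 2.24×10⁻¹⁰ W
P_tot = 1.37×10⁻⁹ W → 10 log₁₀(P_tot / 10⁻³) = −58.6 dBm

−58.6 dBm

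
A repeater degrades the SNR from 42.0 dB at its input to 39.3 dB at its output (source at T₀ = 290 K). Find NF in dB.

NF (dB) = SNR_in(dB) − SNR_out(dB) when the source is at T₀
NF = 42.0 − 39.3 = 2.7 dB

2.7 dB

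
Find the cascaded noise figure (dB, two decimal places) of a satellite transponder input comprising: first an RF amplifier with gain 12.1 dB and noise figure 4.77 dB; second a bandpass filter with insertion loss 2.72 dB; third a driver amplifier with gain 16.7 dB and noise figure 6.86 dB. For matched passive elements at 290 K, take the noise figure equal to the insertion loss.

Convert to linear (a loss of L dB is a gain of −L dB): F_i = 10^(NF_i/10), G_i = 10^(G_i,dB/10)
  Stage 1: F_1 = 10^(4.77/10) = 2.999, G_1 = 10^(12.1/10) = 16.22
  Stage 2: F_2 = 10^(2.72/10) = 1.871, G_2 = 10^(−2.72/10) = 0.5346
  Stage 3: F_3 = 10^(6.86/10) = 4.853, G_3 = 10^(16.7/10) = 46.77
Friis cascade:
  F = 2.999 + (1.871 − 1)/16.22 + (4.853 − 1)/8.670 = 3.497
NF = 10 log₁₀(3.497) = 5.44 dB

5.44 dB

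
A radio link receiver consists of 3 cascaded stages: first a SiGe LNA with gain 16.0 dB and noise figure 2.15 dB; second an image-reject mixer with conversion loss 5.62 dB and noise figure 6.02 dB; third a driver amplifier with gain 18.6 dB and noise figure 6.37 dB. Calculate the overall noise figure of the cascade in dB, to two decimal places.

Convert to linear (a loss of L dB is a gain of −L dB): F_i = 10^(NF_i/10), G_i = 10^(G_i,dB/10)
  Stage 1: F_1 = 10^(2.15/10) = 1.641, G_1 = 10^(16.0/10) = 39.81
  Stage 2: F_2 = 10^(6.02/10) = 3.999, G_2 = 10^(−5.62/10) = 0.2742
  Stage 3: F_3 = 10^(6.37/10) = 4.335, G_3 = 10^(18.6/10) = 72.44
Friis cascade:
  F = 1.641 + (3.999 − 1)/39.81 + (4.335 − 1)/10.91 = 2.022
NF = 10 log₁₀(2.022) = 3.06 dB

3.06 dB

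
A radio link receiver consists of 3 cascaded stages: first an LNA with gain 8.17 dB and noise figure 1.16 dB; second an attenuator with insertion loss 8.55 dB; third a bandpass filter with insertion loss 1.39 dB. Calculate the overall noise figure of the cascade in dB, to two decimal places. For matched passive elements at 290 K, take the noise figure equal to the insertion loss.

Convert to linear (a loss of L dB is a gain of −L dB): F_i = 10^(NF_i/10), G_i = 10^(G_i,dB/10)
  Stage 1: F_1 = 10^(1.16/10) = 1.306, G_1 = 10^(8.17/10) = 6.561
  Stage 2: F_2 = 10^(8.55/10) = 7.161, G_2 = 10^(−8.55/10) = 0.1396
  Stage 3: F_3 = 10^(1.39/10) = 1.377, G_3 = 10^(−1.39/10) = 0.7261
Friis cascade:
  F = 1.306 + (7.161 − 1)/6.561 + (1.377 − 1)/0.9162 = 2.657
NF = 10 log₁₀(2.657) = 4.24 dB

4.24 dB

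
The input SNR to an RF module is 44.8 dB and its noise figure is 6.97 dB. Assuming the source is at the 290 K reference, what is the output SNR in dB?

37.83 dB

By definition F = SNR_in/SNR_out, so in dB: SNR_out = SNR_in − NF
SNR_out = 44.8 − 6.97 = 37.83 dB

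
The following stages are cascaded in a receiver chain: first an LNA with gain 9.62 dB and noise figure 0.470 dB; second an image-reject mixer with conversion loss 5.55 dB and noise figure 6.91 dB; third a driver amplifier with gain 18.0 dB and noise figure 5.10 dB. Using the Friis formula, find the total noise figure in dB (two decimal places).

Convert to linear (a loss of L dB is a gain of −L dB): F_i = 10^(NF_i/10), G_i = 10^(G_i,dB/10)
  Stage 1: F_1 = 10^(0.470/10) = 1.114, G_1 = 10^(9.62/10) = 9.162
  Stage 2: F_2 = 10^(6.91/10) = 4.909, G_2 = 10^(−5.55/10) = 0.2786
  Stage 3: F_3 = 10^(5.10/10) = 3.236, G_3 = 10^(18.0/10) = 63.10
Friis cascade:
  F = 1.114 + (4.909 − 1)/9.162 + (3.236 − 1)/2.553 = 2.417
NF = 10 log₁₀(2.417) = 3.83 dB

3.83 dB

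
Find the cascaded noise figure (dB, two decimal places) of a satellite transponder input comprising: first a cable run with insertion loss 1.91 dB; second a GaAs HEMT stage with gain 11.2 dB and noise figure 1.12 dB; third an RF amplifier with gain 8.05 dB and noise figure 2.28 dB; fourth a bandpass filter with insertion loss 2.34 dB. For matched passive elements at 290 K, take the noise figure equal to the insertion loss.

Convert to linear (a loss of L dB is a gain of −L dB): F_i = 10^(NF_i/10), G_i = 10^(G_i,dB/10)
  Stage 1: F_1 = 10^(1.91/10) = 1.552, G_1 = 10^(−1.91/10) = 0.6442
  Stage 2: F_2 = 10^(1.12/10) = 1.294, G_2 = 10^(11.2/10) = 13.18
  Stage 3: F_3 = 10^(2.28/10) = 1.690, G_3 = 10^(8.05/10) = 6.383
  Stage 4: F_4 = 10^(2.34/10) = 1.714, G_4 = 10^(−2.34/10) = 0.5834
Friis cascade:
  F = 1.552 + (1.294 − 1)/0.6442 + (1.690 − 1)/8.492 + (1.714 − 1)/54.20 = 2.104
NF = 10 log₁₀(2.104) = 3.23 dB

3.23 dB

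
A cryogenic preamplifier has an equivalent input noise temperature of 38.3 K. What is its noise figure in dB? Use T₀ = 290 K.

0.539 dB

F = 1 + T_e/T₀ = 1 + 38.3/290 = 1.13207
NF = 10 log₁₀(1.13207) = 0.539 dB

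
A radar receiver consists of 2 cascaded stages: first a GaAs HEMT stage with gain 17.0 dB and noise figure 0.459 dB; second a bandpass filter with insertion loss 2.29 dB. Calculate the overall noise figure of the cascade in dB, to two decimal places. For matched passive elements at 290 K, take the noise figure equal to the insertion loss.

Convert to linear (a loss of L dB is a gain of −L dB): F_i = 10^(NF_i/10), G_i = 10^(G_i,dB/10)
  Stage 1: F_1 = 10^(0.459/10) = 1.111, G_1 = 10^(17.0/10) = 50.12
  Stage 2: F_2 = 10^(2.29/10) = 1.694, G_2 = 10^(−2.29/10) = 0.5902
Friis cascade:
  F = 1.111 + (1.694 − 1)/50.12 = 1.125
NF = 10 log₁₀(1.125) = 0.51 dB

0.51 dB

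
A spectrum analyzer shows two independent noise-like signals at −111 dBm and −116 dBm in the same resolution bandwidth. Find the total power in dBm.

Convert to linear, add, convert back:
P₁ = 7.94×10⁻¹⁵ W, P₂ = 2.51×10⁻¹⁵ W
P_tot = 1.05×10⁻¹⁴ W → 10 log₁₀(P_tot / 10⁻³) = −109.8 dBm

−109.8 dBm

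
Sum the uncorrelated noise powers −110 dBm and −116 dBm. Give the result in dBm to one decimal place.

Convert to linear, add, convert back:
P₁ = 1.00×10⁻¹⁴ W, P₂ = 2.51×10⁻¹⁵ W
P_tot = 1.25×10⁻¹⁴ W → 10 log₁₀(P_tot / 10⁻³) = −109.0 dBm

−109.0 dBm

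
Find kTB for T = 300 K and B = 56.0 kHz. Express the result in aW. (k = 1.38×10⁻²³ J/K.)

P_n = kTB = 1.38×10⁻²³ × 300 × 5.60×10⁴ = 2.32×10⁻¹⁶ W = 232 aW

232 aW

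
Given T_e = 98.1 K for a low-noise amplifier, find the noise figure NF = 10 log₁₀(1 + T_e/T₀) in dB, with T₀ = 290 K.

F = 1 + T_e/T₀ = 1 + 98.1/290 = 1.33828
NF = 10 log₁₀(1.33828) = 1.27 dB

1.27 dB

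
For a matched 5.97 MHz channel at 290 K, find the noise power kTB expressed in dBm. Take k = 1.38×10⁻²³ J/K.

−106.2 dBm

P_n = kTB = 1.38×10⁻²³ × 290 × 5.97×10⁶ = 2.39×10⁻¹⁴ W
In dBm: 10 log₁₀(2.39×10⁻¹⁴ / 10⁻³) = −106.2 dBm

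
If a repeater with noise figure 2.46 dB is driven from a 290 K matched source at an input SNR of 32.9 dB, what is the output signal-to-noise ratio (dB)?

30.44 dB

By definition F = SNR_in/SNR_out, so in dB: SNR_out = SNR_in − NF
SNR_out = 32.9 − 2.46 = 30.44 dB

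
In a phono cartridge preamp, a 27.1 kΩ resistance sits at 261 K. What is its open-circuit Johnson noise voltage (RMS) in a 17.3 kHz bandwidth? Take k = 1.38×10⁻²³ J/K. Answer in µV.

V_n = √(4kTRB)
4kTRB = 4 × 1.38×10⁻²³ × 261 × 2.71×10⁴ × 1.73×10⁴ = 6.75×10⁻¹² V²
V_n = √(6.75×10⁻¹²) = 2.60×10⁻⁶ V = 2.60 µV

2.60 µV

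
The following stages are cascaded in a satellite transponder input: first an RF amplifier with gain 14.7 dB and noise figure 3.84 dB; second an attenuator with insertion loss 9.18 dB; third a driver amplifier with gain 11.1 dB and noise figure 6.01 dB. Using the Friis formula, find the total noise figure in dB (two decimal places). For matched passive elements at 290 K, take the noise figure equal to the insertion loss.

5.45 dB

Convert to linear (a loss of L dB is a gain of −L dB): F_i = 10^(NF_i/10), G_i = 10^(G_i,dB/10)
  Stage 1: F_1 = 10^(3.84/10) = 2.421, G_1 = 10^(14.7/10) = 29.51
  Stage 2: F_2 = 10^(9.18/10) = 8.279, G_2 = 10^(−9.18/10) = 0.1208
  Stage 3: F_3 = 10^(6.01/10) = 3.990, G_3 = 10^(11.1/10) = 12.88
Friis cascade:
  F = 2.421 + (8.279 − 1)/29.51 + (3.990 − 1)/3.565 = 3.507
NF = 10 log₁₀(3.507) = 5.45 dB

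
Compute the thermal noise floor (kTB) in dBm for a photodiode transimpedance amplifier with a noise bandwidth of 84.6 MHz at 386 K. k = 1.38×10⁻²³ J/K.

P_n = kTB = 1.38×10⁻²³ × 386 × 8.46×10⁷ = 4.51×10⁻¹³ W
In dBm: 10 log₁₀(4.51×10⁻¹³ / 10⁻³) = −93.5 dBm

−93.5 dBm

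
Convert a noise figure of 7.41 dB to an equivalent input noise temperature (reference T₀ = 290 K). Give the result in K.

1307 K

F = 10^(7.41/10) = 5.50808
T_e = (F − 1)·T₀ = (5.50808 − 1) × 290 = 1307 K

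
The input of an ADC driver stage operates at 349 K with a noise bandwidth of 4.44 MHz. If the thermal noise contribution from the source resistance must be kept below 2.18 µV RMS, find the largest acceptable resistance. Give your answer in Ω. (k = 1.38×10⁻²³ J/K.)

55.6 Ω

Johnson–Nyquist: V_n = √(4kTRB) ⇒ R = V_n² / (4kTB)
4kTB = 4 × 1.38×10⁻²³ × 349 × 4.44×10⁶ = 8.55×10⁻¹⁴
R = (2.18×10⁻⁶)² / 8.55×10⁻¹⁴ = 5.56×10¹ Ω = 55.6 Ω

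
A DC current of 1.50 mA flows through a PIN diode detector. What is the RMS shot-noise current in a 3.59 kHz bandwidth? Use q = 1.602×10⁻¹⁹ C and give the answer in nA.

I_n = √(2qI·B)
2qI·B = 2 × 1.602×10⁻¹⁹ × 1.50×10⁻³ × 3.59×10³ = 1.73×10⁻¹⁸ A²
I_n = √(1.73×10⁻¹⁸) = 1.31×10⁻⁹ A = 1.31 nA

1.31 nA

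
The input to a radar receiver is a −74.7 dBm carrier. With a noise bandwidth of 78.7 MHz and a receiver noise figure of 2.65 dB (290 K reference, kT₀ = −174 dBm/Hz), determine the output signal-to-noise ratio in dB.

Noise floor: N = −174 + 10 log₁₀(B) + NF
10 log₁₀(7.87×10⁷) = 78.96 dB
N = −174 + 78.96 + 2.65 = −92.39 dBm
SNR = P_sig − N = −74.7 − (−92.39) = 17.69 dB → 17.7 dB

17.7 dB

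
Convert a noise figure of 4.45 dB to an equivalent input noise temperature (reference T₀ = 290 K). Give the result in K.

F = 10^(4.45/10) = 2.78612
T_e = (F − 1)·T₀ = (2.78612 − 1) × 290 = 518 K

518 K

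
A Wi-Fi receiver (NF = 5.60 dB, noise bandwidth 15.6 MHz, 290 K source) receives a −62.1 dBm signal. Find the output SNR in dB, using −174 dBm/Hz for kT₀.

Noise floor: N = −174 + 10 log₁₀(B) + NF
10 log₁₀(1.56×10⁷) = 71.93 dB
N = −174 + 71.93 + 5.60 = −96.47 dBm
SNR = P_sig − N = −62.1 − (−96.47) = 34.37 dB → 34.4 dB

34.4 dB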